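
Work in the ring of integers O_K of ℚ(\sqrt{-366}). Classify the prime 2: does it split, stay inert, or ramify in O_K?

ramifies in O_K

-366 mod 4 = 2, hence disc K = 4·(-366) = -1464 and O_K = ℤ[√-366].
2 divides disc(K) = -1464, so 2 ramifies.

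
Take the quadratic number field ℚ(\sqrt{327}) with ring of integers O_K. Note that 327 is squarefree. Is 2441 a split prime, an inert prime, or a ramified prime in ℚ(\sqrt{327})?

2441 remains inert

Since 327 ≢ 1 mod 4, the ring of integers is ℤ[√327] with discriminant 4·327 = 1308.
2441 ∤ 1308, so 2441 is unramified.
Legendre symbol by Euler's criterion: (327/2441) ≡ 327^1220 ≡ 2440 (mod 2441), i.e. (327/2441) = -1.
Legendre symbol -1 ⇒ 2441 is inert.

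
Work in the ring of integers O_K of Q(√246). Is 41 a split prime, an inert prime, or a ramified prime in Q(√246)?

p ramifies

d = 246 ≡ 2 (mod 4), so O_K = ℤ[√246] and disc(K) = 4d = 984.
disc(K) = 984 = 41·24, so p = 41 is ramified.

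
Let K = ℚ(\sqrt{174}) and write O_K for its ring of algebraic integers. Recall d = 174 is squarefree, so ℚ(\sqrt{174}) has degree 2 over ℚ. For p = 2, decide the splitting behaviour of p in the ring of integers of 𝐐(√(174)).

ramifies in O_K

Since 174 ≢ 1 mod 4, the ring of integers is ℤ[√174] with discriminant 4·174 = 696.
Ramification test: 2 | 696. The prime 2 ramifies in K.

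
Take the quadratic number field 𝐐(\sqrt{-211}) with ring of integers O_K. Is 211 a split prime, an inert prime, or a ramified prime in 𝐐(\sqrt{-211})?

211 is ramified

-211 mod 4 = 1, hence disc K = -211 and O_K = ℤ[(1+√-211)/2].
Ramification test: 211 | -211. The prime 211 ramifies in K.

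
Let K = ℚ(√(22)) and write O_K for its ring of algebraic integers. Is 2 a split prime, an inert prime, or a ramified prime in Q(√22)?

ramifies in O_K

22 mod 4 = 2, hence disc K = 4·22 = 88 and O_K = ℤ[√22].
disc(K) = 88 = 2·44, so p = 2 is ramified.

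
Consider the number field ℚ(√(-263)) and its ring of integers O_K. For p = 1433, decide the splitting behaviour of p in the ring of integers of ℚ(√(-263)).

remains prime (inert)

Since -263 ≡ 1 mod 4, the ring of integers is ℤ[(1+√-263)/2] with discriminant -263.
Since gcd(1433, -263) = 1 the prime 1433 does not ramify.
Compute (-263/1433) via Euler: 1170^((1433-1)/2) mod 1433 = 1432, so (-263/1433) = -1.
Legendre symbol -1 ⇒ 1433 is inert.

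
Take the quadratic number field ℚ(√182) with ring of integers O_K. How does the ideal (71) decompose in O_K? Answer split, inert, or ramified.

split — (71) = 𝔭₁𝔭₂ with 𝔭₁ ≠ 𝔭₂

182 mod 4 = 2, hence disc K = 4·182 = 728 and O_K = ℤ[√182].
disc(K) = 728 is not divisible by 71; 71 is unramified.
Euler's criterion: 182^35 mod 71 = 1. Thus (182|71) = 1.
Legendre symbol 1 ⇒ 71 is split.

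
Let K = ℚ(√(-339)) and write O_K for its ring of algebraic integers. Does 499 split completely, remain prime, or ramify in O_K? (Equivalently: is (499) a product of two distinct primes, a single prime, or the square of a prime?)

d = -339 ≡ 1 (mod 4), so O_K = ℤ[(1+√-339)/2] and disc(K) = d = -339.
499 ∤ -339, so 499 is unramified.
(-339/499) = 160^249 mod 499 = 498, giving Legendre symbol -1.
d is a non-residue mod p, hence 499 remains inert in O_K.

inert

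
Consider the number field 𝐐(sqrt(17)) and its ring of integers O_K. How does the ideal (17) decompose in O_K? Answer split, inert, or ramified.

Since 17 ≡ 1 mod 4, the ring of integers is ℤ[(1+√17)/2] with discriminant 17.
17 divides disc(K) = 17, so 17 ramifies.

17 is ramified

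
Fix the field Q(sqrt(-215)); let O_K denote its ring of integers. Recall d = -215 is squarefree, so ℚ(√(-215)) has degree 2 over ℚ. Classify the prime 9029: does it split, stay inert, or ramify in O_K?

Since -215 ≡ 1 mod 4, the ring of integers is ℤ[(1+√-215)/2] with discriminant -215.
Since gcd(9029, -215) = 1 the prime 9029 does not ramify.
(-215/9029) = 8814^4514 mod 9029 = 9028, giving Legendre symbol -1.
Legendre symbol -1 ⇒ 9029 is inert.

inert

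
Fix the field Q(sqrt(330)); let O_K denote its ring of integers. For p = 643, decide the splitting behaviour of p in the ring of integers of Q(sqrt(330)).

Since 330 ≢ 1 mod 4, the ring of integers is ℤ[√330] with discriminant 4·330 = 1320.
Since gcd(643, 1320) = 1 the prime 643 does not ramify.
Compute (330/643) via Euler: 330^((643-1)/2) mod 643 = 1, so (330/643) = 1.
Legendre symbol 1 ⇒ 643 is split.

643 splits in O_K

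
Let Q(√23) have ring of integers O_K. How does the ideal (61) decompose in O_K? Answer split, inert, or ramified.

remains prime (inert)

Since 23 ≢ 1 mod 4, the ring of integers is ℤ[√23] with discriminant 4·23 = 92.
disc(K) = 92 is not divisible by 61; 61 is unramified.
Compute (23/61) via Euler: 23^((61-1)/2) mod 61 = 60, so (23/61) = -1.
d is a non-residue mod p, hence 61 remains inert in O_K.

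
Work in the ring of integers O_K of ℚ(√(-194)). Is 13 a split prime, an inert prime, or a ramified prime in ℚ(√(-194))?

-194 mod 4 = 2, hence disc K = 4·(-194) = -776 and O_K = ℤ[√-194].
disc(K) = -776 is not divisible by 13; 13 is unramified.
Euler's criterion: (-194)^6 mod 13 = 1. Thus (-194|13) = 1.
Legendre symbol 1 ⇒ 13 is split.

13 splits in O_K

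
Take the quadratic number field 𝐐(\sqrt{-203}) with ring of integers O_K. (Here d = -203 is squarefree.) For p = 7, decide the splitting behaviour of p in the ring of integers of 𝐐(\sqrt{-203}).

ramified

-203 mod 4 = 1, hence disc K = -203 and O_K = ℤ[(1+√-203)/2].
disc(K) = -203 = 7·(-29), so p = 7 is ramified.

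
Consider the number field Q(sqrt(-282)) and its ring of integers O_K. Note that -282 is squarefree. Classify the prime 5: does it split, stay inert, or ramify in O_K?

remains prime (inert)

d = -282 ≡ 2 (mod 4), so O_K = ℤ[√-282] and disc(K) = 4d = -1128.
Since gcd(5, -1128) = 1 the prime 5 does not ramify.
Euler's criterion: (-282)^2 mod 5 = 4. Thus (-282|5) = -1.
(-282/5) = -1, so 5 is inert.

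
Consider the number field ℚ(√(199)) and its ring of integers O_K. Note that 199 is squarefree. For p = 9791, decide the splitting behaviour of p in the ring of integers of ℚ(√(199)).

Since 199 ≢ 1 mod 4, the ring of integers is ℤ[√199] with discriminant 4·199 = 796.
Since gcd(9791, 796) = 1 the prime 9791 does not ramify.
(199/9791) = 199^4895 mod 9791 = 9790, giving Legendre symbol -1.
d is a non-residue mod p, hence 9791 remains inert in O_K.

p is inert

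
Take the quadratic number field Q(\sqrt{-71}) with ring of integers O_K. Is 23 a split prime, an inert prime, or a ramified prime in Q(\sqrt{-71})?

d = -71 ≡ 1 (mod 4), so O_K = ℤ[(1+√-71)/2] and disc(K) = d = -71.
23 ∤ -71, so 23 is unramified.
(-71/23) = 21^11 mod 23 = 22, giving Legendre symbol -1.
d is a non-residue mod p, hence 23 remains inert in O_K.

inert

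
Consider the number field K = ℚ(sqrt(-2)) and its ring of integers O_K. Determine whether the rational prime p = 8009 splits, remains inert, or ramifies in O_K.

Since -2 ≢ 1 mod 4, the ring of integers is ℤ[√-2] with discriminant 4·(-2) = -8.
8009 ∤ -8, so 8009 is unramified.
(-2/8009) = 8007^4004 mod 8009 = 1, giving Legendre symbol 1.
(-2/8009) = 1, so 8009 splits.

split — (8009) = 𝔭₁𝔭₂ with 𝔭₁ ≠ 𝔭₂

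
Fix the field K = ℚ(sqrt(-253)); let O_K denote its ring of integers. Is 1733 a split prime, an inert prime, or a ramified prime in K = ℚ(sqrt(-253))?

Since -253 ≢ 1 mod 4, the ring of integers is ℤ[√-253] with discriminant 4·(-253) = -1012.
1733 ∤ -1012, so 1733 is unramified.
Euler's criterion: (-253)^866 mod 1733 = 1732. Thus (-253|1733) = -1.
d is a non-residue mod p, hence 1733 remains inert in O_K.

inert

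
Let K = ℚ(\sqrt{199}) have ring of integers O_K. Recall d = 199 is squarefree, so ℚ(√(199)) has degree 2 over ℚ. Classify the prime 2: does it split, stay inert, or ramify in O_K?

p ramifies

Since 199 ≢ 1 mod 4, the ring of integers is ℤ[√199] with discriminant 4·199 = 796.
Ramification test: 2 | 796. The prime 2 ramifies in K.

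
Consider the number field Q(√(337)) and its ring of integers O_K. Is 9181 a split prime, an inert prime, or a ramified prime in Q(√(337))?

split — (9181) = 𝔭₁𝔭₂ with 𝔭₁ ≠ 𝔭₂

337 mod 4 = 1, hence disc K = 337 and O_K = ℤ[(1+√337)/2].
disc(K) = 337 is not divisible by 9181; 9181 is unramified.
(337/9181) = 337^4590 mod 9181 = 1, giving Legendre symbol 1.
Legendre symbol 1 ⇒ 9181 is split.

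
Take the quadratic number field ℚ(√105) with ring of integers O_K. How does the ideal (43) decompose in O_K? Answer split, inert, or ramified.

remains prime (inert)

Since 105 ≡ 1 mod 4, the ring of integers is ℤ[(1+√105)/2] with discriminant 105.
Since gcd(43, 105) = 1 the prime 43 does not ramify.
(105/43) = 19^21 mod 43 = 42, giving Legendre symbol -1.
(105/43) = -1, so 43 is inert.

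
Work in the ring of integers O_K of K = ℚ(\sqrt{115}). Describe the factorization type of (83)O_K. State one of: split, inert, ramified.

83 remains inert

115 mod 4 = 3, hence disc K = 4·115 = 460 and O_K = ℤ[√115].
Since gcd(83, 460) = 1 the prime 83 does not ramify.
Euler's criterion: 115^41 mod 83 = 82. Thus (115|83) = -1.
d is a non-residue mod p, hence 83 remains inert in O_K.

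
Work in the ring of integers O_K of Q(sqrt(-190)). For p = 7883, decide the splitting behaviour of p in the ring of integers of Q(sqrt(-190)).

splits completely

d = -190 ≡ 2 (mod 4), so O_K = ℤ[√-190] and disc(K) = 4d = -760.
Since gcd(7883, -760) = 1 the prime 7883 does not ramify.
Legendre symbol by Euler's criterion: (-190/7883) ≡ (-190)^3941 ≡ 1 (mod 7883), i.e. (-190/7883) = 1.
Legendre symbol 1 ⇒ 7883 is split.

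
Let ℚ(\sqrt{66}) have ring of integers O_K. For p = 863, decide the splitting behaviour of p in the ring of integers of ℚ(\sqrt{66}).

remains prime (inert)

Since 66 ≢ 1 mod 4, the ring of integers is ℤ[√66] with discriminant 4·66 = 264.
Since gcd(863, 264) = 1 the prime 863 does not ramify.
Legendre symbol by Euler's criterion: (66/863) ≡ 66^431 ≡ 862 (mod 863), i.e. (66/863) = -1.
d is a non-residue mod p, hence 863 remains inert in O_K.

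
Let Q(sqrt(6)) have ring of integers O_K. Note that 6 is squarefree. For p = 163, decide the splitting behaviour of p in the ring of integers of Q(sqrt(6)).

6 mod 4 = 2, hence disc K = 4·6 = 24 and O_K = ℤ[√6].
163 ∤ 24, so 163 is unramified.
Legendre symbol by Euler's criterion: (6/163) ≡ 6^81 ≡ 1 (mod 163), i.e. (6/163) = 1.
d is a quadratic residue mod p, hence 163 splits in O_K.

splits completely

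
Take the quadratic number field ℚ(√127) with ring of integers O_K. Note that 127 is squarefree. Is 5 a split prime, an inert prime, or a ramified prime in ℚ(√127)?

inert — (5) stays prime in O_K

Since 127 ≢ 1 mod 4, the ring of integers is ℤ[√127] with discriminant 4·127 = 508.
Since gcd(5, 508) = 1 the prime 5 does not ramify.
(127/5) = 2^2 mod 5 = 4, giving Legendre symbol -1.
d is a non-residue mod p, hence 5 remains inert in O_K.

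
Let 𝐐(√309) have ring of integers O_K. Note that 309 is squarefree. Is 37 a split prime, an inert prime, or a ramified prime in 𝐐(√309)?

d = 309 ≡ 1 (mod 4), so O_K = ℤ[(1+√309)/2] and disc(K) = d = 309.
Since gcd(37, 309) = 1 the prime 37 does not ramify.
Legendre symbol by Euler's criterion: (309/37) ≡ 309^18 ≡ 36 (mod 37), i.e. (309/37) = -1.
d is a non-residue mod p, hence 37 remains inert in O_K.

inert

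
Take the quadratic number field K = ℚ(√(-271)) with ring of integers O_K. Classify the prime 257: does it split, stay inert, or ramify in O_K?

d = -271 ≡ 1 (mod 4), so O_K = ℤ[(1+√-271)/2] and disc(K) = d = -271.
Since gcd(257, -271) = 1 the prime 257 does not ramify.
Legendre symbol by Euler's criterion: (-271/257) ≡ (-271)^128 ≡ 256 (mod 257), i.e. (-271/257) = -1.
(-271/257) = -1, so 257 is inert.

257 remains inert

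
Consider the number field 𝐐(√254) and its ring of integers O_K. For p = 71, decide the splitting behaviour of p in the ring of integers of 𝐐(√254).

inert

254 mod 4 = 2, hence disc K = 4·254 = 1016 and O_K = ℤ[√254].
Since gcd(71, 1016) = 1 the prime 71 does not ramify.
Legendre symbol by Euler's criterion: (254/71) ≡ 254^35 ≡ 70 (mod 71), i.e. (254/71) = -1.
d is a non-residue mod p, hence 71 remains inert in O_K.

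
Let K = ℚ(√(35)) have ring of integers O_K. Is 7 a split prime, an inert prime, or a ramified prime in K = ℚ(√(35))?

7 is ramified

35 mod 4 = 3, hence disc K = 4·35 = 140 and O_K = ℤ[√35].
7 divides disc(K) = 140, so 7 ramifies.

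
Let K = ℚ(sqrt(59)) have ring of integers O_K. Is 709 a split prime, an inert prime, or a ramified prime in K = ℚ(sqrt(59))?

p splits

59 mod 4 = 3, hence disc K = 4·59 = 236 and O_K = ℤ[√59].
709 ∤ 236, so 709 is unramified.
Compute (59/709) via Euler: 59^((709-1)/2) mod 709 = 1, so (59/709) = 1.
(59/709) = 1, so 709 splits.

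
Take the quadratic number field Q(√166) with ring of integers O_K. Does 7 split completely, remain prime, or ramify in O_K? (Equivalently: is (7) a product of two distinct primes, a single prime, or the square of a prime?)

7 remains inert

Since 166 ≢ 1 mod 4, the ring of integers is ℤ[√166] with discriminant 4·166 = 664.
Since gcd(7, 664) = 1 the prime 7 does not ramify.
Euler's criterion: 166^3 mod 7 = 6. Thus (166|7) = -1.
d is a non-residue mod p, hence 7 remains inert in O_K.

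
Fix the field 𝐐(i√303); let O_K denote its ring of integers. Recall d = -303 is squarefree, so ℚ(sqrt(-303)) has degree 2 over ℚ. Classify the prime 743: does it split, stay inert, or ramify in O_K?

-303 mod 4 = 1, hence disc K = -303 and O_K = ℤ[(1+√-303)/2].
disc(K) = -303 is not divisible by 743; 743 is unramified.
Euler's criterion: (-303)^371 mod 743 = 742. Thus (-303|743) = -1.
(-303/743) = -1, so 743 is inert.

p is inert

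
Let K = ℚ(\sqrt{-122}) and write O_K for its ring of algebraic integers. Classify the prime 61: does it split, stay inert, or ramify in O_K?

d = -122 ≡ 2 (mod 4), so O_K = ℤ[√-122] and disc(K) = 4d = -488.
61 divides disc(K) = -488, so 61 ramifies.

61 is ramified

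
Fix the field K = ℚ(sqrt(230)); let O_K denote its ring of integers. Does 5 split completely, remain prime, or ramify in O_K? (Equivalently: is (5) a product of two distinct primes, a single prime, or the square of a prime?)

230 mod 4 = 2, hence disc K = 4·230 = 920 and O_K = ℤ[√230].
disc(K) = 920 = 5·184, so p = 5 is ramified.

ramified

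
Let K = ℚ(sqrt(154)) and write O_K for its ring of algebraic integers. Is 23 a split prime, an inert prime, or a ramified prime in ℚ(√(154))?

split

Since 154 ≢ 1 mod 4, the ring of integers is ℤ[√154] with discriminant 4·154 = 616.
Since gcd(23, 616) = 1 the prime 23 does not ramify.
Compute (154/23) via Euler: 16^((23-1)/2) mod 23 = 1, so (154/23) = 1.
(154/23) = 1, so 23 splits.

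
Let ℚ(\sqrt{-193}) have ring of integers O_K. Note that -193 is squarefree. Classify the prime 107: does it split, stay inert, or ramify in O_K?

Since -193 ≢ 1 mod 4, the ring of integers is ℤ[√-193] with discriminant 4·(-193) = -772.
disc(K) = -772 is not divisible by 107; 107 is unramified.
(-193/107) = 21^53 mod 107 = 106, giving Legendre symbol -1.
(-193/107) = -1, so 107 is inert.

remains prime (inert)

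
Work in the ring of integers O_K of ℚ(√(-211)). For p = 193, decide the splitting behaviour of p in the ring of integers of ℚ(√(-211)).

splits completely

d = -211 ≡ 1 (mod 4), so O_K = ℤ[(1+√-211)/2] and disc(K) = d = -211.
disc(K) = -211 is not divisible by 193; 193 is unramified.
Legendre symbol by Euler's criterion: (-211/193) ≡ (-211)^96 ≡ 1 (mod 193), i.e. (-211/193) = 1.
d is a quadratic residue mod p, hence 193 splits in O_K.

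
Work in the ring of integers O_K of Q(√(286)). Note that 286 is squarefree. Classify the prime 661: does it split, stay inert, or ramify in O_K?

661 splits in O_K

d = 286 ≡ 2 (mod 4), so O_K = ℤ[√286] and disc(K) = 4d = 1144.
disc(K) = 1144 is not divisible by 661; 661 is unramified.
Compute (286/661) via Euler: 286^((661-1)/2) mod 661 = 1, so (286/661) = 1.
(286/661) = 1, so 661 splits.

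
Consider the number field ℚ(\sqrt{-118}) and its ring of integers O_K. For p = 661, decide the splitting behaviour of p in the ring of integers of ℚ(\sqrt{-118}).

-118 mod 4 = 2, hence disc K = 4·(-118) = -472 and O_K = ℤ[√-118].
Since gcd(661, -472) = 1 the prime 661 does not ramify.
(-118/661) = 543^330 mod 661 = 660, giving Legendre symbol -1.
Legendre symbol -1 ⇒ 661 is inert.

inert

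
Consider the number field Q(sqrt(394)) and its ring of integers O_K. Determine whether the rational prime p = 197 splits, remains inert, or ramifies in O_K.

ramified — (197) = 𝔭²

d = 394 ≡ 2 (mod 4), so O_K = ℤ[√394] and disc(K) = 4d = 1576.
197 divides disc(K) = 1576, so 197 ramifies.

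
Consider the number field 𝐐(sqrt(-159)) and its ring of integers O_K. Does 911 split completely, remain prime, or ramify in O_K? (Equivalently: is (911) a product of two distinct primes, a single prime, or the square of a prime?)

-159 mod 4 = 1, hence disc K = -159 and O_K = ℤ[(1+√-159)/2].
Since gcd(911, -159) = 1 the prime 911 does not ramify.
Euler's criterion: (-159)^455 mod 911 = 910. Thus (-159|911) = -1.
(-159/911) = -1, so 911 is inert.

p is inert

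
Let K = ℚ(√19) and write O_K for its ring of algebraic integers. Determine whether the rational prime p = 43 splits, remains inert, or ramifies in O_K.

Since 19 ≢ 1 mod 4, the ring of integers is ℤ[√19] with discriminant 4·19 = 76.
disc(K) = 76 is not divisible by 43; 43 is unramified.
(19/43) = 19^21 mod 43 = 42, giving Legendre symbol -1.
(19/43) = -1, so 43 is inert.

p is inert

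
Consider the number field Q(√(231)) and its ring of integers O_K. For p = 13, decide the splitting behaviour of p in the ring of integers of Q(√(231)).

Since 231 ≢ 1 mod 4, the ring of integers is ℤ[√231] with discriminant 4·231 = 924.
Since gcd(13, 924) = 1 the prime 13 does not ramify.
Legendre symbol by Euler's criterion: (231/13) ≡ 231^6 ≡ 1 (mod 13), i.e. (231/13) = 1.
Legendre symbol 1 ⇒ 13 is split.

split — (13) = 𝔭₁𝔭₂ with 𝔭₁ ≠ 𝔭₂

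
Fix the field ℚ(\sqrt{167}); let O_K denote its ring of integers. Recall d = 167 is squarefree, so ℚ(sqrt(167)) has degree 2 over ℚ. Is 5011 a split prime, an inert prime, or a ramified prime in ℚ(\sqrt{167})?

d = 167 ≡ 3 (mod 4), so O_K = ℤ[√167] and disc(K) = 4d = 668.
disc(K) = 668 is not divisible by 5011; 5011 is unramified.
Compute (167/5011) via Euler: 167^((5011-1)/2) mod 5011 = 5010, so (167/5011) = -1.
(167/5011) = -1, so 5011 is inert.

inert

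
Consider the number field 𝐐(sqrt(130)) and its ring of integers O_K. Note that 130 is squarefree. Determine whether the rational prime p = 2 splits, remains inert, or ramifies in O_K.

130 mod 4 = 2, hence disc K = 4·130 = 520 and O_K = ℤ[√130].
Ramification test: 2 | 520. The prime 2 ramifies in K.

2 is ramified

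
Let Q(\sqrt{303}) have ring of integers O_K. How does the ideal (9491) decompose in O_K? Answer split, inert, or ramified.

303 mod 4 = 3, hence disc K = 4·303 = 1212 and O_K = ℤ[√303].
disc(K) = 1212 is not divisible by 9491; 9491 is unramified.
Legendre symbol by Euler's criterion: (303/9491) ≡ 303^4745 ≡ 9490 (mod 9491), i.e. (303/9491) = -1.
d is a non-residue mod p, hence 9491 remains inert in O_K.

remains prime (inert)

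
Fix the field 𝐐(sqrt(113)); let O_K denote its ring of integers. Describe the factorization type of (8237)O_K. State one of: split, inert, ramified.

113 mod 4 = 1, hence disc K = 113 and O_K = ℤ[(1+√113)/2].
Since gcd(8237, 113) = 1 the prime 8237 does not ramify.
Legendre symbol by Euler's criterion: (113/8237) ≡ 113^4118 ≡ 8236 (mod 8237), i.e. (113/8237) = -1.
Legendre symbol -1 ⇒ 8237 is inert.

8237 remains inert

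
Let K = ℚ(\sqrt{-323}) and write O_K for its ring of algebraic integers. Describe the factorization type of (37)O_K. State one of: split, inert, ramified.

d = -323 ≡ 1 (mod 4), so O_K = ℤ[(1+√-323)/2] and disc(K) = d = -323.
Since gcd(37, -323) = 1 the prime 37 does not ramify.
(-323/37) = 10^18 mod 37 = 1, giving Legendre symbol 1.
Legendre symbol 1 ⇒ 37 is split.

p splits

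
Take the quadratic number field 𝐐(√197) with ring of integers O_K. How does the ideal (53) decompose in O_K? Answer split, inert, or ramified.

d = 197 ≡ 1 (mod 4), so O_K = ℤ[(1+√197)/2] and disc(K) = d = 197.
disc(K) = 197 is not divisible by 53; 53 is unramified.
Euler's criterion: 197^26 mod 53 = 1. Thus (197|53) = 1.
Legendre symbol 1 ⇒ 53 is split.

p splits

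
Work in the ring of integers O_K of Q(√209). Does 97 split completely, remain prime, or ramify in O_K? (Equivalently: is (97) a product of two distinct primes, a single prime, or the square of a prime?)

Since 209 ≡ 1 mod 4, the ring of integers is ℤ[(1+√209)/2] with discriminant 209.
97 ∤ 209, so 97 is unramified.
Compute (209/97) via Euler: 15^((97-1)/2) mod 97 = 96, so (209/97) = -1.
(209/97) = -1, so 97 is inert.

remains prime (inert)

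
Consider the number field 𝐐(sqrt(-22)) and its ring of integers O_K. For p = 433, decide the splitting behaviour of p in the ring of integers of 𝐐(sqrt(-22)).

split

-22 mod 4 = 2, hence disc K = 4·(-22) = -88 and O_K = ℤ[√-22].
433 ∤ -88, so 433 is unramified.
(-22/433) = 411^216 mod 433 = 1, giving Legendre symbol 1.
d is a quadratic residue mod p, hence 433 splits in O_K.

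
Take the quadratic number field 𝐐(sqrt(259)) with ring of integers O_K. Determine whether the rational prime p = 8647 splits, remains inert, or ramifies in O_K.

259 mod 4 = 3, hence disc K = 4·259 = 1036 and O_K = ℤ[√259].
Since gcd(8647, 1036) = 1 the prime 8647 does not ramify.
(259/8647) = 259^4323 mod 8647 = 8646, giving Legendre symbol -1.
d is a non-residue mod p, hence 8647 remains inert in O_K.

p is inert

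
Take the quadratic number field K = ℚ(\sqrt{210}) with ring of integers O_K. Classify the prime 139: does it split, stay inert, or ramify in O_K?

d = 210 ≡ 2 (mod 4), so O_K = ℤ[√210] and disc(K) = 4d = 840.
139 ∤ 840, so 139 is unramified.
Compute (210/139) via Euler: 71^((139-1)/2) mod 139 = 1, so (210/139) = 1.
(210/139) = 1, so 139 splits.

p splits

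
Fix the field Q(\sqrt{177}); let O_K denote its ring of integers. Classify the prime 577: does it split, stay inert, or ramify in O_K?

d = 177 ≡ 1 (mod 4), so O_K = ℤ[(1+√177)/2] and disc(K) = d = 177.
Since gcd(577, 177) = 1 the prime 577 does not ramify.
Legendre symbol by Euler's criterion: (177/577) ≡ 177^288 ≡ 1 (mod 577), i.e. (177/577) = 1.
d is a quadratic residue mod p, hence 577 splits in O_K.

p splits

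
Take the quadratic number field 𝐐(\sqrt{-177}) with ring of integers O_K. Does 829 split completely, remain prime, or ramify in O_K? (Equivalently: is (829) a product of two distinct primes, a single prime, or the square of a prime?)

-177 mod 4 = 3, hence disc K = 4·(-177) = -708 and O_K = ℤ[√-177].
disc(K) = -708 is not divisible by 829; 829 is unramified.
Euler's criterion: (-177)^414 mod 829 = 1. Thus (-177|829) = 1.
(-177/829) = 1, so 829 splits.

splits completely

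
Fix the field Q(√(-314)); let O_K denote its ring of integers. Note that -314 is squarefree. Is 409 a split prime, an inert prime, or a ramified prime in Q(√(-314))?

Since -314 ≢ 1 mod 4, the ring of integers is ℤ[√-314] with discriminant 4·(-314) = -1256.
disc(K) = -1256 is not divisible by 409; 409 is unramified.
Legendre symbol by Euler's criterion: (-314/409) ≡ (-314)^204 ≡ 408 (mod 409), i.e. (-314/409) = -1.
Legendre symbol -1 ⇒ 409 is inert.

409 remains inert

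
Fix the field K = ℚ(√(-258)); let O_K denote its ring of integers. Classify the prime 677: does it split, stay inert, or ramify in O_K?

inert

-258 mod 4 = 2, hence disc K = 4·(-258) = -1032 and O_K = ℤ[√-258].
Since gcd(677, -1032) = 1 the prime 677 does not ramify.
Compute (-258/677) via Euler: 419^((677-1)/2) mod 677 = 676, so (-258/677) = -1.
(-258/677) = -1, so 677 is inert.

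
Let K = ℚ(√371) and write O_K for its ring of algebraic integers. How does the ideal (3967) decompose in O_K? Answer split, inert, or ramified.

d = 371 ≡ 3 (mod 4), so O_K = ℤ[√371] and disc(K) = 4d = 1484.
3967 ∤ 1484, so 3967 is unramified.
Euler's criterion: 371^1983 mod 3967 = 3966. Thus (371|3967) = -1.
d is a non-residue mod p, hence 3967 remains inert in O_K.

3967 remains inert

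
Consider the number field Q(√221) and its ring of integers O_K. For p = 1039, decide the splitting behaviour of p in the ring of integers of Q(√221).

d = 221 ≡ 1 (mod 4), so O_K = ℤ[(1+√221)/2] and disc(K) = d = 221.
Since gcd(1039, 221) = 1 the prime 1039 does not ramify.
Euler's criterion: 221^519 mod 1039 = 1. Thus (221|1039) = 1.
(221/1039) = 1, so 1039 splits.

split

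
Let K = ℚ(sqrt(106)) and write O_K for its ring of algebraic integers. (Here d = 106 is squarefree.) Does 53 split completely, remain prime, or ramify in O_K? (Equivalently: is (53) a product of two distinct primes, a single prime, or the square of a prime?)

d = 106 ≡ 2 (mod 4), so O_K = ℤ[√106] and disc(K) = 4d = 424.
Ramification test: 53 | 424. The prime 53 ramifies in K.

p ramifies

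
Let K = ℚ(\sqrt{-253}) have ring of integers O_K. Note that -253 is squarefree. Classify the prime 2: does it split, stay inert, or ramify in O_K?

p ramifies

Since -253 ≢ 1 mod 4, the ring of integers is ℤ[√-253] with discriminant 4·(-253) = -1012.
2 divides disc(K) = -1012, so 2 ramifies.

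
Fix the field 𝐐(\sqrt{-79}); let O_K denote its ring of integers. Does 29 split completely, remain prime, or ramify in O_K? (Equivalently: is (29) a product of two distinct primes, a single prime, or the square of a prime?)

inert

-79 mod 4 = 1, hence disc K = -79 and O_K = ℤ[(1+√-79)/2].
29 ∤ -79, so 29 is unramified.
Legendre symbol by Euler's criterion: (-79/29) ≡ (-79)^14 ≡ 28 (mod 29), i.e. (-79/29) = -1.
d is a non-residue mod p, hence 29 remains inert in O_K.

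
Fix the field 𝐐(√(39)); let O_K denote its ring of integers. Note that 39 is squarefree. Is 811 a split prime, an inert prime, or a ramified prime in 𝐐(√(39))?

811 splits in O_K

39 mod 4 = 3, hence disc K = 4·39 = 156 and O_K = ℤ[√39].
Since gcd(811, 156) = 1 the prime 811 does not ramify.
Legendre symbol by Euler's criterion: (39/811) ≡ 39^405 ≡ 1 (mod 811), i.e. (39/811) = 1.
Legendre symbol 1 ⇒ 811 is split.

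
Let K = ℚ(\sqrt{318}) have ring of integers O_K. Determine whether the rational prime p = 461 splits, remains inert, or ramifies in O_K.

461 splits in O_K

Since 318 ≢ 1 mod 4, the ring of integers is ℤ[√318] with discriminant 4·318 = 1272.
disc(K) = 1272 is not divisible by 461; 461 is unramified.
(318/461) = 318^230 mod 461 = 1, giving Legendre symbol 1.
d is a quadratic residue mod p, hence 461 splits in O_K.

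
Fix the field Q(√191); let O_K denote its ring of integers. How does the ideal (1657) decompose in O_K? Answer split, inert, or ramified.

d = 191 ≡ 3 (mod 4), so O_K = ℤ[√191] and disc(K) = 4d = 764.
disc(K) = 764 is not divisible by 1657; 1657 is unramified.
Compute (191/1657) via Euler: 191^((1657-1)/2) mod 1657 = 1, so (191/1657) = 1.
Legendre symbol 1 ⇒ 1657 is split.

split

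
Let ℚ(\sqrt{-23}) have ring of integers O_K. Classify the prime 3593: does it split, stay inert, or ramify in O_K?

3593 remains inert

Since -23 ≡ 1 mod 4, the ring of integers is ℤ[(1+√-23)/2] with discriminant -23.
disc(K) = -23 is not divisible by 3593; 3593 is unramified.
Legendre symbol by Euler's criterion: (-23/3593) ≡ (-23)^1796 ≡ 3592 (mod 3593), i.e. (-23/3593) = -1.
Legendre symbol -1 ⇒ 3593 is inert.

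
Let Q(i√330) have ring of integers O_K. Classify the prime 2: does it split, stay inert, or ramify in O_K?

2 is ramified

-330 mod 4 = 2, hence disc K = 4·(-330) = -1320 and O_K = ℤ[√-330].
2 divides disc(K) = -1320, so 2 ramifies.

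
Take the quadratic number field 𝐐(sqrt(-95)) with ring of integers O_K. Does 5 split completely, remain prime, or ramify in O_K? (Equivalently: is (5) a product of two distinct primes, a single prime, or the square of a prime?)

5 is ramified

Since -95 ≡ 1 mod 4, the ring of integers is ℤ[(1+√-95)/2] with discriminant -95.
5 divides disc(K) = -95, so 5 ramifies.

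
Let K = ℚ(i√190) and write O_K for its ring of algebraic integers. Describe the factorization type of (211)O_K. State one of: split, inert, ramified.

-190 mod 4 = 2, hence disc K = 4·(-190) = -760 and O_K = ℤ[√-190].
disc(K) = -760 is not divisible by 211; 211 is unramified.
Legendre symbol by Euler's criterion: (-190/211) ≡ (-190)^105 ≡ 1 (mod 211), i.e. (-190/211) = 1.
d is a quadratic residue mod p, hence 211 splits in O_K.

split — (211) = 𝔭₁𝔭₂ with 𝔭₁ ≠ 𝔭₂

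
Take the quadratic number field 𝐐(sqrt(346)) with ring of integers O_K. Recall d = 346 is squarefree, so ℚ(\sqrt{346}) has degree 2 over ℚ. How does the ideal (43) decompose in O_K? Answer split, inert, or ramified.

inert

Since 346 ≢ 1 mod 4, the ring of integers is ℤ[√346] with discriminant 4·346 = 1384.
43 ∤ 1384, so 43 is unramified.
(346/43) = 2^21 mod 43 = 42, giving Legendre symbol -1.
d is a non-residue mod p, hence 43 remains inert in O_K.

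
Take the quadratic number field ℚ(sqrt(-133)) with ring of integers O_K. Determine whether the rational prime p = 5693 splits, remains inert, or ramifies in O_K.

d = -133 ≡ 3 (mod 4), so O_K = ℤ[√-133] and disc(K) = 4d = -532.
Since gcd(5693, -532) = 1 the prime 5693 does not ramify.
(-133/5693) = 5560^2846 mod 5693 = 5692, giving Legendre symbol -1.
d is a non-residue mod p, hence 5693 remains inert in O_K.

5693 remains inert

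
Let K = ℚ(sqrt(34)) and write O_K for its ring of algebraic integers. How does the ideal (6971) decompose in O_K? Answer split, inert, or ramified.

34 mod 4 = 2, hence disc K = 4·34 = 136 and O_K = ℤ[√34].
Since gcd(6971, 136) = 1 the prime 6971 does not ramify.
Compute (34/6971) via Euler: 34^((6971-1)/2) mod 6971 = 6970, so (34/6971) = -1.
d is a non-residue mod p, hence 6971 remains inert in O_K.

p is inert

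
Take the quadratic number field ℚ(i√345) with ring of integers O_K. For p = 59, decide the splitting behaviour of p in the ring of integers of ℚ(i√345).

-345 mod 4 = 3, hence disc K = 4·(-345) = -1380 and O_K = ℤ[√-345].
59 ∤ -1380, so 59 is unramified.
Compute (-345/59) via Euler: 9^((59-1)/2) mod 59 = 1, so (-345/59) = 1.
d is a quadratic residue mod p, hence 59 splits in O_K.

p splits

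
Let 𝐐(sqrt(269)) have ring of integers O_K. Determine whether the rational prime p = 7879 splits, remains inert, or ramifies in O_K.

split

269 mod 4 = 1, hence disc K = 269 and O_K = ℤ[(1+√269)/2].
disc(K) = 269 is not divisible by 7879; 7879 is unramified.
Compute (269/7879) via Euler: 269^((7879-1)/2) mod 7879 = 1, so (269/7879) = 1.
(269/7879) = 1, so 7879 splits.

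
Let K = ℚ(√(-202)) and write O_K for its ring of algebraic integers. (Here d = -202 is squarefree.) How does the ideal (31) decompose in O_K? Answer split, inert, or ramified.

-202 mod 4 = 2, hence disc K = 4·(-202) = -808 and O_K = ℤ[√-202].
31 ∤ -808, so 31 is unramified.
(-202/31) = 15^15 mod 31 = 30, giving Legendre symbol -1.
d is a non-residue mod p, hence 31 remains inert in O_K.

remains prime (inert)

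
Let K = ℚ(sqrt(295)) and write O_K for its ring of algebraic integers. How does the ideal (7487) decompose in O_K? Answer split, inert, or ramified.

p splits

295 mod 4 = 3, hence disc K = 4·295 = 1180 and O_K = ℤ[√295].
disc(K) = 1180 is not divisible by 7487; 7487 is unramified.
(295/7487) = 295^3743 mod 7487 = 1, giving Legendre symbol 1.
(295/7487) = 1, so 7487 splits.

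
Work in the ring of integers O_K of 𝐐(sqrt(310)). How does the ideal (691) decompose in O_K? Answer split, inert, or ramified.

split — (691) = 𝔭₁𝔭₂ with 𝔭₁ ≠ 𝔭₂

d = 310 ≡ 2 (mod 4), so O_K = ℤ[√310] and disc(K) = 4d = 1240.
Since gcd(691, 1240) = 1 the prime 691 does not ramify.
Euler's criterion: 310^345 mod 691 = 1. Thus (310|691) = 1.
d is a quadratic residue mod p, hence 691 splits in O_K.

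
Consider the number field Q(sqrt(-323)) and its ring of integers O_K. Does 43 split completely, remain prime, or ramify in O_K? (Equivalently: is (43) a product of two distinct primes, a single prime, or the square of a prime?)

Since -323 ≡ 1 mod 4, the ring of integers is ℤ[(1+√-323)/2] with discriminant -323.
Since gcd(43, -323) = 1 the prime 43 does not ramify.
Compute (-323/43) via Euler: 21^((43-1)/2) mod 43 = 1, so (-323/43) = 1.
Legendre symbol 1 ⇒ 43 is split.

split — (43) = 𝔭₁𝔭₂ with 𝔭₁ ≠ 𝔭₂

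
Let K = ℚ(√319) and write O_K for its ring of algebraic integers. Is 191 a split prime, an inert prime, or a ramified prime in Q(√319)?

319 mod 4 = 3, hence disc K = 4·319 = 1276 and O_K = ℤ[√319].
disc(K) = 1276 is not divisible by 191; 191 is unramified.
Euler's criterion: 319^95 mod 191 = 1. Thus (319|191) = 1.
d is a quadratic residue mod p, hence 191 splits in O_K.

split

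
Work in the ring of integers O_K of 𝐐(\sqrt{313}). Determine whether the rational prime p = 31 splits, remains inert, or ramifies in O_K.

p is inert

Since 313 ≡ 1 mod 4, the ring of integers is ℤ[(1+√313)/2] with discriminant 313.
Since gcd(31, 313) = 1 the prime 31 does not ramify.
(313/31) = 3^15 mod 31 = 30, giving Legendre symbol -1.
(313/31) = -1, so 31 is inert.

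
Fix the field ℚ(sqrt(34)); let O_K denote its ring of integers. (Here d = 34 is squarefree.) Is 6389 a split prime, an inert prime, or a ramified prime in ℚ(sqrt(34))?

p splits

Since 34 ≢ 1 mod 4, the ring of integers is ℤ[√34] with discriminant 4·34 = 136.
6389 ∤ 136, so 6389 is unramified.
(34/6389) = 34^3194 mod 6389 = 1, giving Legendre symbol 1.
Legendre symbol 1 ⇒ 6389 is split.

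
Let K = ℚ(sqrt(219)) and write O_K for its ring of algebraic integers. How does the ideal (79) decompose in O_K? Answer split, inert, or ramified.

inert — (79) stays prime in O_K

Since 219 ≢ 1 mod 4, the ring of integers is ℤ[√219] with discriminant 4·219 = 876.
79 ∤ 876, so 79 is unramified.
Euler's criterion: 219^39 mod 79 = 78. Thus (219|79) = -1.
Legendre symbol -1 ⇒ 79 is inert.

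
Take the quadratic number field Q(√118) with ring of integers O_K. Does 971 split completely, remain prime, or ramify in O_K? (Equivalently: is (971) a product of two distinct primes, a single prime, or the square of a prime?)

p splits

d = 118 ≡ 2 (mod 4), so O_K = ℤ[√118] and disc(K) = 4d = 472.
disc(K) = 472 is not divisible by 971; 971 is unramified.
Euler's criterion: 118^485 mod 971 = 1. Thus (118|971) = 1.
d is a quadratic residue mod p, hence 971 splits in O_K.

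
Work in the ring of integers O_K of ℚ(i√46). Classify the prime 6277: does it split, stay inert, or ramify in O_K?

split

d = -46 ≡ 2 (mod 4), so O_K = ℤ[√-46] and disc(K) = 4d = -184.
disc(K) = -184 is not divisible by 6277; 6277 is unramified.
(-46/6277) = 6231^3138 mod 6277 = 1, giving Legendre symbol 1.
Legendre symbol 1 ⇒ 6277 is split.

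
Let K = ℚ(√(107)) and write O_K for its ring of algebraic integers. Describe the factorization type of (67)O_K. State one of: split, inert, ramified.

p splits

107 mod 4 = 3, hence disc K = 4·107 = 428 and O_K = ℤ[√107].
67 ∤ 428, so 67 is unramified.
Compute (107/67) via Euler: 40^((67-1)/2) mod 67 = 1, so (107/67) = 1.
(107/67) = 1, so 67 splits.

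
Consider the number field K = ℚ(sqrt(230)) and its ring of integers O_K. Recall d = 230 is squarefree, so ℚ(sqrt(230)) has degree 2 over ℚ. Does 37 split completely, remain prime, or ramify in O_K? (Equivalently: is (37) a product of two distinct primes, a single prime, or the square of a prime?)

remains prime (inert)

d = 230 ≡ 2 (mod 4), so O_K = ℤ[√230] and disc(K) = 4d = 920.
Since gcd(37, 920) = 1 the prime 37 does not ramify.
Legendre symbol by Euler's criterion: (230/37) ≡ 230^18 ≡ 36 (mod 37), i.e. (230/37) = -1.
Legendre symbol -1 ⇒ 37 is inert.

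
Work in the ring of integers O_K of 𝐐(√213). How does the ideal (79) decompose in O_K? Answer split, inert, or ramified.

split

d = 213 ≡ 1 (mod 4), so O_K = ℤ[(1+√213)/2] and disc(K) = d = 213.
disc(K) = 213 is not divisible by 79; 79 is unramified.
Euler's criterion: 213^39 mod 79 = 1. Thus (213|79) = 1.
Legendre symbol 1 ⇒ 79 is split.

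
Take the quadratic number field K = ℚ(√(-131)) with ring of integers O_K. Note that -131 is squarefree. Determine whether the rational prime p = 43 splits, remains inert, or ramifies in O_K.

split — (43) = 𝔭₁𝔭₂ with 𝔭₁ ≠ 𝔭₂

Since -131 ≡ 1 mod 4, the ring of integers is ℤ[(1+√-131)/2] with discriminant -131.
43 ∤ -131, so 43 is unramified.
(-131/43) = 41^21 mod 43 = 1, giving Legendre symbol 1.
d is a quadratic residue mod p, hence 43 splits in O_K.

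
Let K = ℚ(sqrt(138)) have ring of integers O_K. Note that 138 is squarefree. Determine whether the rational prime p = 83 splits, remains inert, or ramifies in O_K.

Since 138 ≢ 1 mod 4, the ring of integers is ℤ[√138] with discriminant 4·138 = 552.
83 ∤ 552, so 83 is unramified.
Compute (138/83) via Euler: 55^((83-1)/2) mod 83 = 82, so (138/83) = -1.
Legendre symbol -1 ⇒ 83 is inert.

inert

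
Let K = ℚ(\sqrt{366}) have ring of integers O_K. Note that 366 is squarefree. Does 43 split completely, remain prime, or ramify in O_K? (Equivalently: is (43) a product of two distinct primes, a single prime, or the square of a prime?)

d = 366 ≡ 2 (mod 4), so O_K = ℤ[√366] and disc(K) = 4d = 1464.
43 ∤ 1464, so 43 is unramified.
Euler's criterion: 366^21 mod 43 = 42. Thus (366|43) = -1.
d is a non-residue mod p, hence 43 remains inert in O_K.

inert — (43) stays prime in O_K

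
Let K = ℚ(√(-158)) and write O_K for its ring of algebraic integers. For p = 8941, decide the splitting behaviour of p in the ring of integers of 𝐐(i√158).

split — (8941) = 𝔭₁𝔭₂ with 𝔭₁ ≠ 𝔭₂

-158 mod 4 = 2, hence disc K = 4·(-158) = -632 and O_K = ℤ[√-158].
Since gcd(8941, -632) = 1 the prime 8941 does not ramify.
Legendre symbol by Euler's criterion: (-158/8941) ≡ (-158)^4470 ≡ 1 (mod 8941), i.e. (-158/8941) = 1.
Legendre symbol 1 ⇒ 8941 is split.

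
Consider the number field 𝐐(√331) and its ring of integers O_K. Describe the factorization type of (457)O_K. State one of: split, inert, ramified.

split — (457) = 𝔭₁𝔭₂ with 𝔭₁ ≠ 𝔭₂

331 mod 4 = 3, hence disc K = 4·331 = 1324 and O_K = ℤ[√331].
Since gcd(457, 1324) = 1 the prime 457 does not ramify.
Compute (331/457) via Euler: 331^((457-1)/2) mod 457 = 1, so (331/457) = 1.
(331/457) = 1, so 457 splits.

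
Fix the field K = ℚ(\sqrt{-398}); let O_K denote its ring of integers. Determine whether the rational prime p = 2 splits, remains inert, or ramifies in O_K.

ramified

d = -398 ≡ 2 (mod 4), so O_K = ℤ[√-398] and disc(K) = 4d = -1592.
disc(K) = -1592 = 2·(-796), so p = 2 is ramified.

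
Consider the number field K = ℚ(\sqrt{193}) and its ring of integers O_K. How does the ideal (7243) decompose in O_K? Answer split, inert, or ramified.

7243 remains inert

Since 193 ≡ 1 mod 4, the ring of integers is ℤ[(1+√193)/2] with discriminant 193.
Since gcd(7243, 193) = 1 the prime 7243 does not ramify.
Compute (193/7243) via Euler: 193^((7243-1)/2) mod 7243 = 7242, so (193/7243) = -1.
Legendre symbol -1 ⇒ 7243 is inert.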